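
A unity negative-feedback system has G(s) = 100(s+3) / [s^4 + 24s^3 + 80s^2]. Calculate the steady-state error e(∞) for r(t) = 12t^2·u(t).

6.4

The denominator has no term below 80s^2 — 2 poles at s=0, type 2.
K_a = lim_{s→0} s^2·G(s) = 100·3 / 80 = 3.75.
r(t) = 12t^2 gives R(s) = 24/s^3.
e_ss = 24/K_a = 24/3.75 = 6.4.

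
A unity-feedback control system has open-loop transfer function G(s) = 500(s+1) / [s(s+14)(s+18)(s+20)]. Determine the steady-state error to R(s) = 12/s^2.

One free integrator in G(s): this is a type 1 system.
K_v = lim_{s→0} s·G(s) = 500·1 / (14·18·20) = 25/252.
e_ss = 12/K_v = 12/(25/252) = 120.96.

120.96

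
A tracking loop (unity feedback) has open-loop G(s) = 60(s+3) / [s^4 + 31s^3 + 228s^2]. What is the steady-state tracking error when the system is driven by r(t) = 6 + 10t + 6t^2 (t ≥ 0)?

15.2

Factoring s^2 from the denominator leaves a polynomial with constant term 228, so the system is type 2. Taking each input component in turn:
  • 6: tracked with zero error.
  • 10t: tracked with zero error.
  • 6t^2: e_ss = 12/K_a with K_a=15/19 → 15.2.
Total e_ss = 15.2.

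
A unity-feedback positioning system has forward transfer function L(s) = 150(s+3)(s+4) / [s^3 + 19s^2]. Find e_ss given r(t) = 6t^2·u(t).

Factoring s^2 from the denominator leaves a polynomial with constant term 19, so the system is type 2.
K_a = lim_{s→0} s^2·L(s) = 150·3·4 / 19 = 1800/19.
r(t) = 6t^2 gives R(s) = 12/s^3.
e_ss = 12/K_a = 12/(1800/19) = 19/150.

19/150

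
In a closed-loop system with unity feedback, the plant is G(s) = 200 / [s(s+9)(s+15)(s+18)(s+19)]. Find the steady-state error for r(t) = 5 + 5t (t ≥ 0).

The open loop has one pole at the origin → type 1 system. By superposition:
  • 5: tracked with zero error.
  • 5t: e_ss = 5/K_v with K_v=20/4617 → 1154.25.
Total e_ss = 1154.25.

1154.25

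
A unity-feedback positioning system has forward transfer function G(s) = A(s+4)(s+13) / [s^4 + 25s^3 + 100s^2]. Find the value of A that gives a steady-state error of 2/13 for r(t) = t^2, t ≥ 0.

25

The denominator has no term below 100s^2 — 2 poles at s=0, type 2.
K_a = lim_{s→0} s^2·G(s) = A·4·13 / 100 = 0.52·A.
e_ss = 2/K_a = 2/13 ⇒ K_a = 13 ⇒ A = 13/0.52 = 25.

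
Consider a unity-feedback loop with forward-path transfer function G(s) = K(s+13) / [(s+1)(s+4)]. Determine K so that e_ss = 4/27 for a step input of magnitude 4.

G(s) has no factors of s in the denominator, so the system is type 0.
K_p = lim_{s→0} G(s) = K·13 / (1·4) = 3.25·K.
e_ss = 4/(1 + K_p) = 4/27 ⇒ 1 + 3.25·K = 27 ⇒ K = 8.

8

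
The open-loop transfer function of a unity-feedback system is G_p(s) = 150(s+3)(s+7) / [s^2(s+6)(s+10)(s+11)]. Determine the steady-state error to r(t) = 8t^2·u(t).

System type = 2 (two poles at s=0).
K_a = lim_{s→0} s^2·G_p(s) = 150·3·7 / (6·10·11) = 105/22.
r(t) = 8t^2 gives R(s) = 16/s^3.
e_ss = 16/K_a = 16/(105/22) = 352/105.

352/105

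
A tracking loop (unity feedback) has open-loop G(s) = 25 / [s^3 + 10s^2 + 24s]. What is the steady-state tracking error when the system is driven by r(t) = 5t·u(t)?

4.8

Lowest-order denominator term is 24s, so the open loop has 1 pole at the origin → type 1 system.
K_v = lim_{s→0} s·G(s) = 25 / 24 = 25/24.
e_ss = 5/K_v = 5/(25/24) = 4.8.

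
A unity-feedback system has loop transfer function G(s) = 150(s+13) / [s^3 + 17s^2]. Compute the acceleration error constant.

1950/17

Factoring s^2 from the denominator leaves a polynomial with constant term 17, so the system is type 2.
K_a = lim_{s→0} s^2·G(s) = 150·13 / 17 = 1950/17.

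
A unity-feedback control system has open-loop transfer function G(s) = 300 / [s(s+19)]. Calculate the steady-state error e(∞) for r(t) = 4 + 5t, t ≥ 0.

19/60

The open loop has one pole at the origin → type 1 system. Taking each input component in turn:
  • 4: tracked with zero error.
  • 5t: e_ss = 5/K_v with K_v=300/19 → 19/60.
Total e_ss = 19/60.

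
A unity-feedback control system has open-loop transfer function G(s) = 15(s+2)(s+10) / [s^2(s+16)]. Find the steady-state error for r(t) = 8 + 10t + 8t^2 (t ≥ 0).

64/75

System type = 2 (two poles at s=0). By superposition:
  • 8: tracked with zero error.
  • 10t: tracked with zero error.
  • 8t^2: e_ss = 16/K_a with K_a=18.75 → 64/75.
Total e_ss = 64/75.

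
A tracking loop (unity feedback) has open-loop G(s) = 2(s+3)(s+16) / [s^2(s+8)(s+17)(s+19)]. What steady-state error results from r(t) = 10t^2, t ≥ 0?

System type = 2 (two poles at s=0).
K_a = lim_{s→0} s^2·G(s) = 2·3·16 / (8·17·19) = 12/323.
r(t) = 10t^2 gives R(s) = 20/s^3.
e_ss = 20/K_a = 20/(12/323) = 1615/3.

1615/3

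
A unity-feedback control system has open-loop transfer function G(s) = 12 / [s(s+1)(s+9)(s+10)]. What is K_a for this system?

0

One free integrator in G(s): this is a type 1 system.
K_a = lim_{s→0} s^2·G(s) = 0 (the extra factor of s kills the finite limit).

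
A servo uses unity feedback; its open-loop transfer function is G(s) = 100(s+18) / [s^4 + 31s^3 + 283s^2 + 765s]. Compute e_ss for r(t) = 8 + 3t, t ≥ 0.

Factoring s from the denominator leaves a polynomial with constant term 765, so the system is type 1. Taking each input component in turn:
  • 8: tracked with zero error.
  • 3t: e_ss = 3/K_v with K_v=40/17 → 1.275.
Total e_ss = 1.275.

1.275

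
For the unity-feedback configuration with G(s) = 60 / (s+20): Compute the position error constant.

3

System type = 0 (no poles at s=0).
K_p = lim_{s→0} G(s) = 60 / (20) = 3.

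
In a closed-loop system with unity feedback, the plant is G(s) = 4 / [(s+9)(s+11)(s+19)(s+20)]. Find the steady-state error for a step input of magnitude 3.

28215/9406

No free integrators in G(s): this is a type 0 system.
K_p = lim_{s→0} G(s) = 4 / (9·11·19·20) = 1/9405.
e_ss = 3/(1 + K_p) = 3/(9406/9405) = 28215/9406.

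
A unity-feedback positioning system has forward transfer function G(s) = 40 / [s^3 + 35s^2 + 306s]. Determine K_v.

The denominator has no term below 306s — 1 pole at s=0, type 1.
K_v = lim_{s→0} s·G(s) = 40 / 306 = 20/153.

20/153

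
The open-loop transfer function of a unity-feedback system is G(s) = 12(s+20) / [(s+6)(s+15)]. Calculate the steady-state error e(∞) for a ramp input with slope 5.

infinity

The open loop has no poles at the origin → type 0 system.
K_v = lim_{s→0} s·G(s) = 0; the steady-state error to this ramp input grows without bound.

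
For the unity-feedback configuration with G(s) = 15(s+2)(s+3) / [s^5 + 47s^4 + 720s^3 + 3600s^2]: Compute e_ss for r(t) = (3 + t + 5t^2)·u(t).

Lowest-order denominator term is 3600s^2, so the open loop has 2 poles at the origin → type 2 system. Treating each term separately:
  • 3: tracked with zero error.
  • t: tracked with zero error.
  • 5t^2: e_ss = 10/K_a with K_a=0.025 → 400.
Total e_ss = 400.

400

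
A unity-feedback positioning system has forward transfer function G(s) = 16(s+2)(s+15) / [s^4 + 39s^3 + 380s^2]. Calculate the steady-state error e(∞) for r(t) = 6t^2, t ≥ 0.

The denominator has no term below 380s^2 — 2 poles at s=0, type 2.
K_a = lim_{s→0} s^2·G(s) = 16·2·15 / 380 = 24/19.
r(t) = 6t^2 gives R(s) = 12/s^3.
e_ss = 12/K_a = 12/(24/19) = 9.5.

9.5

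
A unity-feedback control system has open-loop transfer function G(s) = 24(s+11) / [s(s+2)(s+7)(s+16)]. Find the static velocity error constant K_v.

One free integrator in G(s): this is a type 1 system.
K_v = lim_{s→0} s·G(s) = 24·11 / (2·7·16) = 33/28.

33/28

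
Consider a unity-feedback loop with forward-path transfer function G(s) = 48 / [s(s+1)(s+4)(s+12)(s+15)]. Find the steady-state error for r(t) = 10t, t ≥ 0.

150

System type = 1 (one pole at s=0).
K_v = lim_{s→0} s·G(s) = 48 / (1·4·12·15) = 1/15.
e_ss = 10/K_v = 10/(1/15) = 150.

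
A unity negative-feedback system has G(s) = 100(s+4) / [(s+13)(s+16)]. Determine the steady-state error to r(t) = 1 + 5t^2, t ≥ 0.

infinity

The open loop has no poles at the origin → type 0 system. Taking each input component in turn:
  • 1: e_ss = 1/(1+K_p) with K_p=25/13 → 13/38.
  • 5t^2: a type-0 system cannot track it, e_ss → ∞.
The unbounded component dominates.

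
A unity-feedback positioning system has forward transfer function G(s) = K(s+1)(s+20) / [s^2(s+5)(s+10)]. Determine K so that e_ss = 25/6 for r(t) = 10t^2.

System type = 2 (two poles at s=0).
K_a = lim_{s→0} s^2·G(s) = K·1·20 / (5·10) = 0.4·K.
e_ss = 20/K_a = 25/6 ⇒ K_a = 4.8 ⇒ K = 4.8/0.4 = 12.

12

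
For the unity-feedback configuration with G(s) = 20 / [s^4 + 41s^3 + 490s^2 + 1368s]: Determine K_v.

Lowest-order denominator term is 1368s, so the open loop has 1 pole at the origin → type 1 system.
K_v = lim_{s→0} s·G(s) = 20 / 1368 = 5/342.

5/342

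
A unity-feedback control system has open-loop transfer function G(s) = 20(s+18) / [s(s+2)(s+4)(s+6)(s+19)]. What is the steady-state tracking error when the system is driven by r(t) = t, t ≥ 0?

38/15

The open loop has one pole at the origin → type 1 system.
K_v = lim_{s→0} s·G(s) = 20·18 / (2·4·6·19) = 15/38.
e_ss = 1/K_v = 1/(15/38) = 38/15.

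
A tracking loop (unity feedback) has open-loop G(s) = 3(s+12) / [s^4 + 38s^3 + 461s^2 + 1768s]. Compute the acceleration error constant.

0

The denominator has no term below 1768s — 1 pole at s=0, type 1.
K_a = lim_{s→0} s^2·G(s) = 0 (the extra factor of s kills the finite limit).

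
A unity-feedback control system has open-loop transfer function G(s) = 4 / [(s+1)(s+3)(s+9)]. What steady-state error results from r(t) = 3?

81/31

No free integrators in G(s): this is a type 0 system.
K_p = lim_{s→0} G(s) = 4 / (1·3·9) = 4/27.
e_ss = 3/(1 + K_p) = 3/(31/27) = 81/31.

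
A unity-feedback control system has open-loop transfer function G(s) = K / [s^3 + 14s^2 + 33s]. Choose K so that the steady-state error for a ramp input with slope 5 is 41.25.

Lowest-order denominator term is 33s, so the open loop has 1 pole at the origin → type 1 system.
K_v = lim_{s→0} s·G(s) = K / 33 = (1/33)·K.
e_ss = 5/K_v = 41.25 ⇒ K_v = 4/33 ⇒ K = (4/33)/(1/33) = 4.

4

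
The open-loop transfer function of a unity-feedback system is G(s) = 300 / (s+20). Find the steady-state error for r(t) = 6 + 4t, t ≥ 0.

The open loop has no poles at the origin → type 0 system. Taking each input component in turn:
  • 6: e_ss = 6/(1+K_p) with K_p=15 → 0.375.
  • 4t: a type-0 system cannot track it, e_ss → ∞.
The unbounded component dominates.

infinity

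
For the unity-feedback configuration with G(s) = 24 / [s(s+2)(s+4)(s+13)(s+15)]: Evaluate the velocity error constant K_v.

1/65

G(s) has one factor of s in the denominator, so the system is type 1.
K_v = lim_{s→0} s·G(s) = 24 / (2·4·13·15) = 1/65.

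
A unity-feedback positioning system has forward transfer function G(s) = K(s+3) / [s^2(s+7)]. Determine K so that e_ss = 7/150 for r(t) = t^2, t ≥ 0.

Two free integrators in G(s): this is a type 2 system.
K_a = lim_{s→0} s^2·G(s) = K·3 / (7) = (3/7)·K.
e_ss = 2/K_a = 7/150 ⇒ K_a = 300/7 ⇒ K = (300/7)/(3/7) = 100.

100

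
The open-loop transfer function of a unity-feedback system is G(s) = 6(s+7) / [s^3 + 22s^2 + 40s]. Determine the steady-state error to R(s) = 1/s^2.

Lowest-order denominator term is 40s, so the open loop has 1 pole at the origin → type 1 system.
K_v = lim_{s→0} s·G(s) = 6·7 / 40 = 1.05.
e_ss = 1/K_v = 1/1.05 = 20/21.

20/21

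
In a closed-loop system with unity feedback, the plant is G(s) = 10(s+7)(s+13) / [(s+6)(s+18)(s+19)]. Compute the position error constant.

The open loop has no poles at the origin → type 0 system.
K_p = lim_{s→0} G(s) = 10·7·13 / (6·18·19) = 455/1026.

455/1026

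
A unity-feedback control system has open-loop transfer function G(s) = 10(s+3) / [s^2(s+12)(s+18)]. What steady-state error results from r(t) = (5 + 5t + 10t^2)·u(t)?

144

System type = 2 (two poles at s=0). Taking each input component in turn:
  • 5: tracked with zero error.
  • 5t: tracked with zero error.
  • 10t^2: e_ss = 20/K_a with K_a=5/36 → 144.
Total e_ss = 144.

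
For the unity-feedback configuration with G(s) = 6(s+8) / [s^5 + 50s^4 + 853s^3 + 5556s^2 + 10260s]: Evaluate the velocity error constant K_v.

4/855

The denominator has no term below 10260s — 1 pole at s=0, type 1.
K_v = lim_{s→0} s·G(s) = 6·8 / 10260 = 4/855.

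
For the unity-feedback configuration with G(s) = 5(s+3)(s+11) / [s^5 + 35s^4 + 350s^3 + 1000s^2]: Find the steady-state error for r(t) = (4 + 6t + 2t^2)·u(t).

Lowest-order denominator term is 1000s^2, so the open loop has 2 poles at the origin → type 2 system. Taking each input component in turn:
  • 4: tracked with zero error.
  • 6t: tracked with zero error.
  • 2t^2: e_ss = 4/K_a with K_a=0.165 → 800/33.
Total e_ss = 800/33.

800/33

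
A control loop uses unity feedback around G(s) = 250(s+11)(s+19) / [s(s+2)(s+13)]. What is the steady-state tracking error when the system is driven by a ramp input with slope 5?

G(s) has one factor of s in the denominator, so the system is type 1.
K_v = lim_{s→0} s·G(s) = 250·11·19 / (2·13) = 26125/13.
e_ss = 5/K_v = 5/(26125/13) = 13/5225.

13/5225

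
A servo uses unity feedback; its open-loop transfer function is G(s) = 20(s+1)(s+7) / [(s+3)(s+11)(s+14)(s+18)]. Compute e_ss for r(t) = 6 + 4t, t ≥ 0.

infinity

No free integrators in G(s): this is a type 0 system. Taking each input component in turn:
  • 6: e_ss = 6/(1+K_p) with K_p=5/297 → 891/151.
  • 4t: a type-0 system cannot track it, e_ss → ∞.
The unbounded component dominates.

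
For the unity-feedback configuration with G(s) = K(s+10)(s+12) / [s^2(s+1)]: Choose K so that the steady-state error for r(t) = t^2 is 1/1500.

25

Two free integrators in G(s): this is a type 2 system.
K_a = lim_{s→0} s^2·G(s) = K·10·12 / (1) = 120·K.
e_ss = 2/K_a = 1/1500 ⇒ K_a = 3000 ⇒ K = 3000/120 = 25.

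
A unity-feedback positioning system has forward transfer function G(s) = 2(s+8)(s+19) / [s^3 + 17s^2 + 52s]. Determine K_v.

76/13

Factoring s from the denominator leaves a polynomial with constant term 52, so the system is type 1.
K_v = lim_{s→0} s·G(s) = 2·8·19 / 52 = 76/13.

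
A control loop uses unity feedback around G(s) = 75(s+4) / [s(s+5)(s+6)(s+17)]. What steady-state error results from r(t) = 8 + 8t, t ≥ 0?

One free integrator in G(s): this is a type 1 system. Treating each term separately:
  • 8: tracked with zero error.
  • 8t: e_ss = 8/K_v with K_v=10/17 → 13.6.
Total e_ss = 13.6.

13.6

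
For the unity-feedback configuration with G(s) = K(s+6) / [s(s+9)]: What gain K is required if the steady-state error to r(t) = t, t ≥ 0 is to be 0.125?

12

One free integrator in G(s): this is a type 1 system.
K_v = lim_{s→0} s·G(s) = K·6 / (9) = (2/3)·K.
e_ss = 1/K_v = 0.125 ⇒ K_v = 8 ⇒ K = 8/(2/3) = 12.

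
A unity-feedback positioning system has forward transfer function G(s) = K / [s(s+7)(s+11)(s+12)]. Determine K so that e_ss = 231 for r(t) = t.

One free integrator in G(s): this is a type 1 system.
K_v = lim_{s→0} s·G(s) = K / (7·11·12) = (1/924)·K.
e_ss = 1/K_v = 231 ⇒ K_v = 1/231 ⇒ K = (1/231)/(1/924) = 4.

4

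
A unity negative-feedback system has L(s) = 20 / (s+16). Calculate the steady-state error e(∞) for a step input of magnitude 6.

8/3

No free integrators in L(s): this is a type 0 system.
K_p = lim_{s→0} L(s) = 20 / (16) = 1.25.
e_ss = 6/(1 + K_p) = 6/2.25 = 8/3.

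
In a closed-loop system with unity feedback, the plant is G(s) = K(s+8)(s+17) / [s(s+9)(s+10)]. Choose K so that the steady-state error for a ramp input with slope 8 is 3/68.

System type = 1 (one pole at s=0).
K_v = lim_{s→0} s·G(s) = K·8·17 / (9·10) = (68/45)·K.
e_ss = 8/K_v = 3/68 ⇒ K_v = 544/3 ⇒ K = (544/3)/(68/45) = 120.

120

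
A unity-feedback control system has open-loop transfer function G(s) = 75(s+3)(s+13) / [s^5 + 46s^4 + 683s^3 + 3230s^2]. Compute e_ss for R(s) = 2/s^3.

1292/585

Lowest-order denominator term is 3230s^2, so the open loop has 2 poles at the origin → type 2 system.
K_a = lim_{s→0} s^2·G(s) = 75·3·13 / 3230 = 585/646.
r(t) = t^2 gives R(s) = 2/s^3.
e_ss = 2/K_a = 2/(585/646) = 1292/585.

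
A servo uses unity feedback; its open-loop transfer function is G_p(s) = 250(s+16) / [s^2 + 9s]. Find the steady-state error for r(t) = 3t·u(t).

27/4000

Factoring s from the denominator leaves a polynomial with constant term 9, so the system is type 1.
K_v = lim_{s→0} s·G_p(s) = 250·16 / 9 = 4000/9.
e_ss = 3/K_v = 3/(4000/9) = 27/4000.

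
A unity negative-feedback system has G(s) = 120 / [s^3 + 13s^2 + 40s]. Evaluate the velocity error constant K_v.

3

The denominator has no term below 40s — 1 pole at s=0, type 1.
K_v = lim_{s→0} s·G(s) = 120 / 40 = 3.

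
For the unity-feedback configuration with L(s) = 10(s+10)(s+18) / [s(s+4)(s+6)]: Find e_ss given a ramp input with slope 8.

8/75

The open loop has one pole at the origin → type 1 system.
K_v = lim_{s→0} s·L(s) = 10·10·18 / (4·6) = 75.
e_ss = 8/K_v = 8/75.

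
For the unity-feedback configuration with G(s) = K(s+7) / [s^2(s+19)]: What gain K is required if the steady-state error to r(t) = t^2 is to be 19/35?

G(s) has two factors of s in the denominator, so the system is type 2.
K_a = lim_{s→0} s^2·G(s) = K·7 / (19) = (7/19)·K.
e_ss = 2/K_a = 19/35 ⇒ K_a = 70/19 ⇒ K = (70/19)/(7/19) = 10.

10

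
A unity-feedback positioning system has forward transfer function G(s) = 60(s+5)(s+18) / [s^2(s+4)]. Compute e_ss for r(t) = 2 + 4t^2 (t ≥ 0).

The open loop has two poles at the origin → type 2 system. By superposition:
  • 2: tracked with zero error.
  • 4t^2: e_ss = 8/K_a with K_a=1350 → 4/675.
Total e_ss = 4/675.

4/675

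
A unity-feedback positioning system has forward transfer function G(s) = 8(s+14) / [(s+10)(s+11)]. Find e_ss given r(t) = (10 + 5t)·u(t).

G(s) has no factors of s in the denominator, so the system is type 0. Treating each term separately:
  • 10: e_ss = 10/(1+K_p) with K_p=56/55 → 550/111.
  • 5t: a type-0 system cannot track it, e_ss → ∞.
The unbounded component dominates.

infinity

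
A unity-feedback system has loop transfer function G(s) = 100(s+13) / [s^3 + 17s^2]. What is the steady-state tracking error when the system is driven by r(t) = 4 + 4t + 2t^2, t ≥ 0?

Factoring s^2 from the denominator leaves a polynomial with constant term 17, so the system is type 2. By superposition:
  • 4: tracked with zero error.
  • 4t: tracked with zero error.
  • 2t^2: e_ss = 4/K_a with K_a=1300/17 → 17/325.
Total e_ss = 17/325.

17/325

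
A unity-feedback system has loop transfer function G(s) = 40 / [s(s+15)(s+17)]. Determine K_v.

8/51

System type = 1 (one pole at s=0).
K_v = lim_{s→0} s·G(s) = 40 / (15·17) = 8/51.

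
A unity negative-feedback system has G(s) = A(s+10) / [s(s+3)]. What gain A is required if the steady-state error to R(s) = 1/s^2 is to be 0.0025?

120

One free integrator in G(s): this is a type 1 system.
K_v = lim_{s→0} s·G(s) = A·10 / (3) = (10/3)·A.
e_ss = 1/K_v = 0.0025 ⇒ K_v = 400 ⇒ A = 400/(10/3) = 120.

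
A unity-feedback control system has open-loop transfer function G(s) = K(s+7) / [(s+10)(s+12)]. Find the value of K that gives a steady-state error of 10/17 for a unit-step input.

System type = 0 (no poles at s=0).
K_p = lim_{s→0} G(s) = K·7 / (10·12) = (7/120)·K.
e_ss = 1/(1 + K_p) = 10/17 ⇒ 1 + (7/120)·K = 1.7 ⇒ K = 12.

12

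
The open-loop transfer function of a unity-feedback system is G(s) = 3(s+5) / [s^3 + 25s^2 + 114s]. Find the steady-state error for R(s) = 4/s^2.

The denominator has no term below 114s — 1 pole at s=0, type 1.
K_v = lim_{s→0} s·G(s) = 3·5 / 114 = 5/38.
e_ss = 4/K_v = 4/(5/38) = 30.4.

30.4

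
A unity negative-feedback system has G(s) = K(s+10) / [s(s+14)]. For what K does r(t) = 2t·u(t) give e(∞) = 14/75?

System type = 1 (one pole at s=0).
K_v = lim_{s→0} s·G(s) = K·10 / (14) = (5/7)·K.
e_ss = 2/K_v = 14/75 ⇒ K_v = 75/7 ⇒ K = (75/7)/(5/7) = 15.

15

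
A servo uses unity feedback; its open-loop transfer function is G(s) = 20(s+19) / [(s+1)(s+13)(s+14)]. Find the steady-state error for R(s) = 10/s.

910/281

No free integrators in G(s): this is a type 0 system.
K_p = lim_{s→0} G(s) = 20·19 / (1·13·14) = 190/91.
e_ss = 10/(1 + K_p) = 10/(281/91) = 910/281.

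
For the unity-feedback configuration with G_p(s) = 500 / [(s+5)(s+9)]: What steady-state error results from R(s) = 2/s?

System type = 0 (no poles at s=0).
K_p = lim_{s→0} G_p(s) = 500 / (5·9) = 100/9.
e_ss = 2/(1 + K_p) = 2/(109/9) = 18/109.

18/109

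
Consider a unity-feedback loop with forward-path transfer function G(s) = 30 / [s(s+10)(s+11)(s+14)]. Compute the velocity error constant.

The open loop has one pole at the origin → type 1 system.
K_v = lim_{s→0} s·G(s) = 30 / (10·11·14) = 3/154.

3/154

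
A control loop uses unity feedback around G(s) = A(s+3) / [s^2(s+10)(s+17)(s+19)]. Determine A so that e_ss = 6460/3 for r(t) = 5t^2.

5

System type = 2 (two poles at s=0).
K_a = lim_{s→0} s^2·G(s) = A·3 / (10·17·19) = (3/3230)·A.
e_ss = 10/K_a = 6460/3 ⇒ K_a = 3/646 ⇒ A = (3/646)/(3/3230) = 5.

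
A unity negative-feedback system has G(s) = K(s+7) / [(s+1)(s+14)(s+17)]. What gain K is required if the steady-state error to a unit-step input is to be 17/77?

G(s) has no factors of s in the denominator, so the system is type 0.
K_p = lim_{s→0} G(s) = K·7 / (1·14·17) = (1/34)·K.
e_ss = 1/(1 + K_p) = 17/77 ⇒ 1 + (1/34)·K = 77/17 ⇒ K = 120.

120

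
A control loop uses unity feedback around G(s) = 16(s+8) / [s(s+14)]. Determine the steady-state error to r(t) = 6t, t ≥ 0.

21/32

G(s) has one factor of s in the denominator, so the system is type 1.
K_v = lim_{s→0} s·G(s) = 16·8 / (14) = 64/7.
e_ss = 6/K_v = 6/(64/7) = 21/32.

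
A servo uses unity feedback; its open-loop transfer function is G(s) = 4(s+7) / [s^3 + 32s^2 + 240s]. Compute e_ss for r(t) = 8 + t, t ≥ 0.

60/7

Lowest-order denominator term is 240s, so the open loop has 1 pole at the origin → type 1 system. Treating each term separately:
  • 8: tracked with zero error.
  • t: e_ss = 1/K_v with K_v=7/60 → 60/7.
Total e_ss = 60/7.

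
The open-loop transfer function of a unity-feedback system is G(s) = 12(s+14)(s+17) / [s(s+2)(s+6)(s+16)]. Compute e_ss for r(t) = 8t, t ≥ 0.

64/119

One free integrator in G(s): this is a type 1 system.
K_v = lim_{s→0} s·G(s) = 12·14·17 / (2·6·16) = 14.875.
e_ss = 8/K_v = 8/14.875 = 64/119.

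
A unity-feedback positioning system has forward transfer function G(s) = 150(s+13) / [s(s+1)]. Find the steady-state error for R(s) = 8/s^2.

The open loop has one pole at the origin → type 1 system.
K_v = lim_{s→0} s·G(s) = 150·13 / (1) = 1950.
e_ss = 8/K_v = 8/1950 = 4/975.

4/975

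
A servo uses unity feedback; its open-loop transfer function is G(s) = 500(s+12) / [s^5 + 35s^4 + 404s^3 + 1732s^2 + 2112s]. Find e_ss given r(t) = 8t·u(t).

2.816

The denominator has no term below 2112s — 1 pole at s=0, type 1.
K_v = lim_{s→0} s·G(s) = 500·12 / 2112 = 125/44.
e_ss = 8/K_v = 8/(125/44) = 2.816.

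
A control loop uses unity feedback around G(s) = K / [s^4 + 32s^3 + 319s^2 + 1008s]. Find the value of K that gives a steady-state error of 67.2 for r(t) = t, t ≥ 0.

15

The denominator has no term below 1008s — 1 pole at s=0, type 1.
K_v = lim_{s→0} s·G(s) = K / 1008 = (1/1008)·K.
e_ss = 1/K_v = 67.2 ⇒ K_v = 5/336 ⇒ K = (5/336)/(1/1008) = 15.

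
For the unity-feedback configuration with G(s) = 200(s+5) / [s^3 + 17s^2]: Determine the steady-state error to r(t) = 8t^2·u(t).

Lowest-order denominator term is 17s^2, so the open loop has 2 poles at the origin → type 2 system.
K_a = lim_{s→0} s^2·G(s) = 200·5 / 17 = 1000/17.
r(t) = 8t^2 gives R(s) = 16/s^3.
e_ss = 16/K_a = 16/(1000/17) = 0.272.

0.272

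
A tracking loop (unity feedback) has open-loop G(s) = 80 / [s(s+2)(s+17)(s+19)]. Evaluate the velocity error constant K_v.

The open loop has one pole at the origin → type 1 system.
K_v = lim_{s→0} s·G(s) = 80 / (2·17·19) = 40/323.

40/323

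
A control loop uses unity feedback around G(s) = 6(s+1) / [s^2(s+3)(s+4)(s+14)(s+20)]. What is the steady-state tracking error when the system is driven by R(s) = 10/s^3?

Two free integrators in G(s): this is a type 2 system.
K_a = lim_{s→0} s^2·G(s) = 6·1 / (3·4·14·20) = 1/560.
r(t) = 5t^2 gives R(s) = 10/s^3.
e_ss = 10/K_a = 10/(1/560) = 5600.

5600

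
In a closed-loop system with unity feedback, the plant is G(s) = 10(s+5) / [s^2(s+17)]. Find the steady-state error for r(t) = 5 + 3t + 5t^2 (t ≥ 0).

The open loop has two poles at the origin → type 2 system. Treating each term separately:
  • 5: tracked with zero error.
  • 3t: tracked with zero error.
  • 5t^2: e_ss = 10/K_a with K_a=50/17 → 3.4.
Total e_ss = 3.4.

3.4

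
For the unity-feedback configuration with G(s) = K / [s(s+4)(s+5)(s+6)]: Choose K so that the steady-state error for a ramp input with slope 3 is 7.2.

The open loop has one pole at the origin → type 1 system.
K_v = lim_{s→0} s·G(s) = K / (4·5·6) = (1/120)·K.
e_ss = 3/K_v = 7.2 ⇒ K_v = 5/12 ⇒ K = (5/12)/(1/120) = 50.

50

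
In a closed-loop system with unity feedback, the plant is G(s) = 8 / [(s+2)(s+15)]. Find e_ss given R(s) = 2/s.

30/19

The open loop has no poles at the origin → type 0 system.
K_p = lim_{s→0} G(s) = 8 / (2·15) = 4/15.
e_ss = 2/(1 + K_p) = 2/(19/15) = 30/19.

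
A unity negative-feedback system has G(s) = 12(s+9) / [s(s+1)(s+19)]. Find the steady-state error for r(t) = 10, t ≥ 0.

One free integrator in G(s): this is a type 1 system.
K_p = ∞ for a type-1 system; e_ss to a step is zero.

0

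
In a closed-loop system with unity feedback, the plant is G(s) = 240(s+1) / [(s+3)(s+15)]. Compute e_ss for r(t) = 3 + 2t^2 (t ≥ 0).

infinity

No free integrators in G(s): this is a type 0 system. By superposition:
  • 3: e_ss = 3/(1+K_p) with K_p=16/3 → 9/19.
  • 2t^2: a type-0 system cannot track it, e_ss → ∞.
The unbounded component dominates.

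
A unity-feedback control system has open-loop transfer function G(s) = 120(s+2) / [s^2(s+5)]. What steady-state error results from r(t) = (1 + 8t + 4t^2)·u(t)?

The open loop has two poles at the origin → type 2 system. Treating each term separately:
  • 1: tracked with zero error.
  • 8t: tracked with zero error.
  • 4t^2: e_ss = 8/K_a with K_a=48 → 1/6.
Total e_ss = 1/6.

1/6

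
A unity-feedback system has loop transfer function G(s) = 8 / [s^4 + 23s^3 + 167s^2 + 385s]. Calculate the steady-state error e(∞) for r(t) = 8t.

Lowest-order denominator term is 385s, so the open loop has 1 pole at the origin → type 1 system.
K_v = lim_{s→0} s·G(s) = 8 / 385 = 8/385.
e_ss = 8/K_v = 8/(8/385) = 385.

385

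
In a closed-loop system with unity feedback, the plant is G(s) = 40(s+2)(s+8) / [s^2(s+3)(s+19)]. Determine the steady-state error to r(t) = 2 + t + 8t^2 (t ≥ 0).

The open loop has two poles at the origin → type 2 system. Treating each term separately:
  • 2: tracked with zero error.
  • t: tracked with zero error.
  • 8t^2: e_ss = 16/K_a with K_a=640/57 → 1.425.
Total e_ss = 1.425.

1.425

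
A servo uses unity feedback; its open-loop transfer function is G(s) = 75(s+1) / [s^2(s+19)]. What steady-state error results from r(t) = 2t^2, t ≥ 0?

76/75

System type = 2 (two poles at s=0).
K_a = lim_{s→0} s^2·G(s) = 75·1 / (19) = 75/19.
r(t) = 2t^2 gives R(s) = 4/s^3.
e_ss = 4/K_a = 4/(75/19) = 76/75.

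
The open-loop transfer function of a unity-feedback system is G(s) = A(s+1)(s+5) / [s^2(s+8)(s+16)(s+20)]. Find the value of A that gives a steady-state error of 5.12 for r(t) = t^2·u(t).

200

Two free integrators in G(s): this is a type 2 system.
K_a = lim_{s→0} s^2·G(s) = A·1·5 / (8·16·20) = (1/512)·A.
e_ss = 2/K_a = 5.12 ⇒ K_a = 25/64 ⇒ A = (25/64)/(1/512) = 200.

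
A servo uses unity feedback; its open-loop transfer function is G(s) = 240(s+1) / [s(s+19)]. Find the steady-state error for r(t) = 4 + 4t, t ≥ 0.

19/60

System type = 1 (one pole at s=0). Taking each input component in turn:
  • 4: tracked with zero error.
  • 4t: e_ss = 4/K_v with K_v=240/19 → 19/60.
Total e_ss = 19/60.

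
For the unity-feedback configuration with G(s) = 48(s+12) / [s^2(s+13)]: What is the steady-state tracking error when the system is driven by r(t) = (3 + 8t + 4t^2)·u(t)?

13/72

Two free integrators in G(s): this is a type 2 system. By superposition:
  • 3: tracked with zero error.
  • 8t: tracked with zero error.
  • 4t^2: e_ss = 8/K_a with K_a=576/13 → 13/72.
Total e_ss = 13/72.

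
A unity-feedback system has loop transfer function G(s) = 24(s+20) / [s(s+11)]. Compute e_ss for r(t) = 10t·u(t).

11/48

The open loop has one pole at the origin → type 1 system.
K_v = lim_{s→0} s·G(s) = 24·20 / (11) = 480/11.
e_ss = 10/K_v = 10/(480/11) = 11/48.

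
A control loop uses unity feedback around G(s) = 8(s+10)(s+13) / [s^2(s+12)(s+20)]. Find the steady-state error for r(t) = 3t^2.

The open loop has two poles at the origin → type 2 system.
K_a = lim_{s→0} s^2·G(s) = 8·10·13 / (12·20) = 13/3.
r(t) = 3t^2 gives R(s) = 6/s^3.
e_ss = 6/K_a = 6/(13/3) = 18/13.

18/13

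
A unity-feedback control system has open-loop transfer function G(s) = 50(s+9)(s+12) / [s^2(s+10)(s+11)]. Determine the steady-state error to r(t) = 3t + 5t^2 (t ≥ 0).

System type = 2 (two poles at s=0). Treating each term separately:
  • 3t: tracked with zero error.
  • 5t^2: e_ss = 10/K_a with K_a=540/11 → 11/54.
Total e_ss = 11/54.

11/54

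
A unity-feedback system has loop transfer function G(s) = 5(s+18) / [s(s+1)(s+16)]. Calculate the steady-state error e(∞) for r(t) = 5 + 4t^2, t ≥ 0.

One free integrator in G(s): this is a type 1 system. Treating each term separately:
  • 5: tracked with zero error.
  • 4t^2: a type-1 system cannot track it, e_ss → ∞.
The unbounded component dominates.

infinity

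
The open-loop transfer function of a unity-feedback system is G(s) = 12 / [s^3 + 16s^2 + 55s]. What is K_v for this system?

Lowest-order denominator term is 55s, so the open loop has 1 pole at the origin → type 1 system.
K_v = lim_{s→0} s·G(s) = 12 / 55 = 12/55.

12/55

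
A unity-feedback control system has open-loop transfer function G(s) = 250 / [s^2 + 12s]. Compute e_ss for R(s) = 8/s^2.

0.384

Lowest-order denominator term is 12s, so the open loop has 1 pole at the origin → type 1 system.
K_v = lim_{s→0} s·G(s) = 250 / 12 = 125/6.
e_ss = 8/K_v = 8/(125/6) = 0.384.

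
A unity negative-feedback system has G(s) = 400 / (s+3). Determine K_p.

G(s) has no factors of s in the denominator, so the system is type 0.
K_p = lim_{s→0} G(s) = 400 / (3) = 400/3.

400/3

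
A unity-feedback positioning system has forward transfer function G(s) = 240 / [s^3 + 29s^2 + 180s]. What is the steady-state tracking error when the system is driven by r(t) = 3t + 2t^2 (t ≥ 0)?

infinity

Factoring s from the denominator leaves a polynomial with constant term 180, so the system is type 1. Taking each input component in turn:
  • 3t: e_ss = 3/K_v with K_v=4/3 → 2.25.
  • 2t^2: a type-1 system cannot track it, e_ss → ∞.
The unbounded component dominates.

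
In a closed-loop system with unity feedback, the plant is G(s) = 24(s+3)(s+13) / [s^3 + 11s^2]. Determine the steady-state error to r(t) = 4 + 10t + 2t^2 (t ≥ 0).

Lowest-order denominator term is 11s^2, so the open loop has 2 poles at the origin → type 2 system. Taking each input component in turn:
  • 4: tracked with zero error.
  • 10t: tracked with zero error.
  • 2t^2: e_ss = 4/K_a with K_a=936/11 → 11/234.
Total e_ss = 11/234.

11/234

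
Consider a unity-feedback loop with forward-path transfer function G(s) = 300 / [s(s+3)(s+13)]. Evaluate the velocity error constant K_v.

G(s) has one factor of s in the denominator, so the system is type 1.
K_v = lim_{s→0} s·G(s) = 300 / (3·13) = 100/13.

100/13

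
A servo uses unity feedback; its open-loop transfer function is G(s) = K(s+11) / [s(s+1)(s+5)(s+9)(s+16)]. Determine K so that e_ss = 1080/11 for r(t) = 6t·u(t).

4

System type = 1 (one pole at s=0).
K_v = lim_{s→0} s·G(s) = K·11 / (1·5·9·16) = (11/720)·K.
e_ss = 6/K_v = 1080/11 ⇒ K_v = 11/180 ⇒ K = (11/180)/(11/720) = 4.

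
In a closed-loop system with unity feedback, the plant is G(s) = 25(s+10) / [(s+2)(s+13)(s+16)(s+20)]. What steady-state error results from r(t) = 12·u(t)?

9984/857

The open loop has no poles at the origin → type 0 system.
K_p = lim_{s→0} G(s) = 25·10 / (2·13·16·20) = 25/832.
e_ss = 12/(1 + K_p) = 12/(857/832) = 9984/857.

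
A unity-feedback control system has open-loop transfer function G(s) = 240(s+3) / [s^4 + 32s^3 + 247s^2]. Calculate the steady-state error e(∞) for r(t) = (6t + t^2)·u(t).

Lowest-order denominator term is 247s^2, so the open loop has 2 poles at the origin → type 2 system. Treating each term separately:
  • 6t: tracked with zero error.
  • t^2: e_ss = 2/K_a with K_a=720/247 → 247/360.
Total e_ss = 247/360.

247/360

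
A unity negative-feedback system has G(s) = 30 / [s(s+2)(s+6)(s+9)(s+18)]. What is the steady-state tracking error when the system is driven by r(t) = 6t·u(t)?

388.8

System type = 1 (one pole at s=0).
K_v = lim_{s→0} s·G(s) = 30 / (2·6·9·18) = 5/324.
e_ss = 6/K_v = 6/(5/324) = 388.8.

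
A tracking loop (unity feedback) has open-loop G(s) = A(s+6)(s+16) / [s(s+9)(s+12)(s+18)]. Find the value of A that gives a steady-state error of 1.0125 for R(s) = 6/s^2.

The open loop has one pole at the origin → type 1 system.
K_v = lim_{s→0} s·G(s) = A·6·16 / (9·12·18) = (4/81)·A.
e_ss = 6/K_v = 1.0125 ⇒ K_v = 160/27 ⇒ A = (160/27)/(4/81) = 120.

120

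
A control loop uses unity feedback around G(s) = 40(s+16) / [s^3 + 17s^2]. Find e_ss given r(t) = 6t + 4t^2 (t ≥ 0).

The denominator has no term below 17s^2 — 2 poles at s=0, type 2. Treating each term separately:
  • 6t: tracked with zero error.
  • 4t^2: e_ss = 8/K_a with K_a=640/17 → 0.2125.
Total e_ss = 0.2125.

0.2125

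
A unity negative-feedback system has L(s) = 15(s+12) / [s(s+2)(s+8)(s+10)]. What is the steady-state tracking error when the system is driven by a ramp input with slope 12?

32/3

L(s) has one factor of s in the denominator, so the system is type 1.
K_v = lim_{s→0} s·L(s) = 15·12 / (2·8·10) = 1.125.
e_ss = 12/K_v = 12/1.125 = 32/3.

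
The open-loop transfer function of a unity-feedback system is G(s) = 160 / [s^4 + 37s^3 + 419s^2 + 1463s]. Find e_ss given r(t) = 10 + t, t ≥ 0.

1463/160

Lowest-order denominator term is 1463s, so the open loop has 1 pole at the origin → type 1 system. Taking each input component in turn:
  • 10: tracked with zero error.
  • t: e_ss = 1/K_v with K_v=160/1463 → 1463/160.
Total e_ss = 1463/160.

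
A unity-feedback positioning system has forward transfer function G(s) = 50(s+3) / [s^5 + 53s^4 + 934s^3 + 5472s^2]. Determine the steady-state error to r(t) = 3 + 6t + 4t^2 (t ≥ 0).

Lowest-order denominator term is 5472s^2, so the open loop has 2 poles at the origin → type 2 system. Treating each term separately:
  • 3: tracked with zero error.
  • 6t: tracked with zero error.
  • 4t^2: e_ss = 8/K_a with K_a=25/912 → 291.84.
Total e_ss = 291.84.

291.84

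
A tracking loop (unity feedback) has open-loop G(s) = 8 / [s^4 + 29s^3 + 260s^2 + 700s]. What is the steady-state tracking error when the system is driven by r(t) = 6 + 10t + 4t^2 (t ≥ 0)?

Lowest-order denominator term is 700s, so the open loop has 1 pole at the origin → type 1 system. Taking each input component in turn:
  • 6: tracked with zero error.
  • 10t: e_ss = 10/K_v with K_v=2/175 → 875.
  • 4t^2: a type-1 system cannot track it, e_ss → ∞.
The unbounded component dominates.

infinity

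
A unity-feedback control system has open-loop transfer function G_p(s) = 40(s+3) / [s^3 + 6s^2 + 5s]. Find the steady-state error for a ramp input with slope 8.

Lowest-order denominator term is 5s, so the open loop has 1 pole at the origin → type 1 system.
K_v = lim_{s→0} s·G_p(s) = 40·3 / 5 = 24.
e_ss = 8/K_v = 8/24 = 1/3.

1/3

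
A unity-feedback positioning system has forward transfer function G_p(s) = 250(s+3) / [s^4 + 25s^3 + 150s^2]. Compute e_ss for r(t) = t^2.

The denominator has no term below 150s^2 — 2 poles at s=0, type 2.
K_a = lim_{s→0} s^2·G_p(s) = 250·3 / 150 = 5.
r(t) = t^2 gives R(s) = 2/s^3.
e_ss = 2/K_a = 2/5 = 0.4.

0.4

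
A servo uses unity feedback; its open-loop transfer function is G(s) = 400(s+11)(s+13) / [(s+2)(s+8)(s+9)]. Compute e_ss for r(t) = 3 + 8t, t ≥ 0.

infinity

G(s) has no factors of s in the denominator, so the system is type 0. Treating each term separately:
  • 3: e_ss = 3/(1+K_p) with K_p=3575/9 → 27/3584.
  • 8t: a type-0 system cannot track it, e_ss → ∞.
The unbounded component dominates.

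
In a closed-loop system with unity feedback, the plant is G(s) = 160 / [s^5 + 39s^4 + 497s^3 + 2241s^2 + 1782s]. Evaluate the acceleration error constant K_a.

Lowest-order denominator term is 1782s, so the open loop has 1 pole at the origin → type 1 system.
K_a = lim_{s→0} s^2·G(s) = 0 (the extra factor of s kills the finite limit).

0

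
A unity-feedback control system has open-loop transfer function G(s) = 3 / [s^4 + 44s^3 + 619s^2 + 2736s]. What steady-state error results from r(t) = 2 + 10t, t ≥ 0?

9120

Factoring s from the denominator leaves a polynomial with constant term 2736, so the system is type 1. By superposition:
  • 2: tracked with zero error.
  • 10t: e_ss = 10/K_v with K_v=1/912 → 9120.
Total e_ss = 9120.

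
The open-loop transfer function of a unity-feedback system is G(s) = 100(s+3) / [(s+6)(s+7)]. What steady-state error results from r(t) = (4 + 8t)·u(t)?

System type = 0 (no poles at s=0). Taking each input component in turn:
  • 4: e_ss = 4/(1+K_p) with K_p=50/7 → 28/57.
  • 8t: a type-0 system cannot track it, e_ss → ∞.
The unbounded component dominates.

infinity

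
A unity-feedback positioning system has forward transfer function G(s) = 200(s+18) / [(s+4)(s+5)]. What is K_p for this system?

No free integrators in G(s): this is a type 0 system.
K_p = lim_{s→0} G(s) = 200·18 / (4·5) = 180.

180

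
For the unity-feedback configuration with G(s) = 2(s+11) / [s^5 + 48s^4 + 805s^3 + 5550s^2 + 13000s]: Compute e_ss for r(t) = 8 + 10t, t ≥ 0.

65000/11

Factoring s from the denominator leaves a polynomial with constant term 13000, so the system is type 1. Taking each input component in turn:
  • 8: tracked with zero error.
  • 10t: e_ss = 10/K_v with K_v=11/6500 → 65000/11.
Total e_ss = 65000/11.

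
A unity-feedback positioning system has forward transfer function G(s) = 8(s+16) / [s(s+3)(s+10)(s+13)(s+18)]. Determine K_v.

System type = 1 (one pole at s=0).
K_v = lim_{s→0} s·G(s) = 8·16 / (3·10·13·18) = 32/1755.

32/1755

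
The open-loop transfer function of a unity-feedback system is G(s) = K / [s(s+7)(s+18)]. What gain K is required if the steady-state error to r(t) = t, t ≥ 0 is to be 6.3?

One free integrator in G(s): this is a type 1 system.
K_v = lim_{s→0} s·G(s) = K / (7·18) = (1/126)·K.
e_ss = 1/K_v = 6.3 ⇒ K_v = 10/63 ⇒ K = (10/63)/(1/126) = 20.

20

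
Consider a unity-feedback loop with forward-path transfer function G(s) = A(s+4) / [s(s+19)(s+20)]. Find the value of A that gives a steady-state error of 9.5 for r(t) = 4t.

System type = 1 (one pole at s=0).
K_v = lim_{s→0} s·G(s) = A·4 / (19·20) = (1/95)·A.
e_ss = 4/K_v = 9.5 ⇒ K_v = 8/19 ⇒ A = (8/19)/(1/95) = 40.

40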